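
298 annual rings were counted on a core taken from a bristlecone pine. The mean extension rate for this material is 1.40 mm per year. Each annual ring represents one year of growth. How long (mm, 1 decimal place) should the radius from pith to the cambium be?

298 years of growth are recorded.
Predicted length = 1.40 mm/year × 298 years = 417.2 mm.

417.2 mm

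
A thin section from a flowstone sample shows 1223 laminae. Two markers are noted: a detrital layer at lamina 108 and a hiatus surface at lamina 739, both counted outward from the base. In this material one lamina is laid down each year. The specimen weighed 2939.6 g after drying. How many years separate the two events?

631 yr

739 − 108 = 631 laminae lie between the two events.
That is 631 years at one lamina per year.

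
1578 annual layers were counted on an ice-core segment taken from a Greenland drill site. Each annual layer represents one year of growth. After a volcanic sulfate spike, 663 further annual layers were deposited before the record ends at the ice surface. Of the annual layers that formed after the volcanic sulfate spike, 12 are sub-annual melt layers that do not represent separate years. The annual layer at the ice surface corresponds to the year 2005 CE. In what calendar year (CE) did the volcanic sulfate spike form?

1354 CE

663 annual layers formed after the volcanic sulfate spike.
Removing the 12 false annual layers leaves 663 − 12 = 651 true annual layers beyond the volcanic sulfate spike.
Counting back 651 years from 2005 CE places the volcanic sulfate spike in 2005 − 651 = 1354 CE.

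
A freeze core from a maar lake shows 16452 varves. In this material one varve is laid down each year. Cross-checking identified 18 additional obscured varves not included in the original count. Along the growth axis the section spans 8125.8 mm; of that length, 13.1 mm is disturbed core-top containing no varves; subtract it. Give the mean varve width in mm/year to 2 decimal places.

0.49 mm/year

True varve count = 16452 + 18 = 16470.
Removing the 13.1 mm offcut leaves 8125.8 − 13.1 = 8112.7 mm.
Extension rate ≈ 8112.7 / 16470 = 0.49 mm/year.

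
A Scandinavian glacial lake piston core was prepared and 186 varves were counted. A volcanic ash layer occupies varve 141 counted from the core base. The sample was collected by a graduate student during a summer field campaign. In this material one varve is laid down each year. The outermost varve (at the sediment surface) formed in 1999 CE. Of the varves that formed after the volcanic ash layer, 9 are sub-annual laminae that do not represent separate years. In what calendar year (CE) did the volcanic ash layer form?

186 − 141 = 45 varves lie beyond the volcanic ash layer toward the sediment surface.
Removing the 9 false varves leaves 45 − 9 = 36 true varves beyond the volcanic ash layer.
1999 − 36 = 1963 CE.

1963 CE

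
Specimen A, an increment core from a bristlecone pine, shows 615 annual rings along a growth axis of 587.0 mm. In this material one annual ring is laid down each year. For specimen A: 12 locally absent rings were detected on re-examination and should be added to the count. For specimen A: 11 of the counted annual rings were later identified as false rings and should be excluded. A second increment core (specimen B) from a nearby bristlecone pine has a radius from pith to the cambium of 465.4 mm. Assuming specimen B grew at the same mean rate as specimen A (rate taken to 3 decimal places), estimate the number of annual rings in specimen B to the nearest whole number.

488 annual rings

Specimen A: after corrections the count is 615 − 11 + 12 = 616 annual rings.
A: Extension rate ≈ 587.0 / 616 = 0.953 mm per year.
For B, 465.4 / 0.953 = 488.35 years ≈ 488 annual rings.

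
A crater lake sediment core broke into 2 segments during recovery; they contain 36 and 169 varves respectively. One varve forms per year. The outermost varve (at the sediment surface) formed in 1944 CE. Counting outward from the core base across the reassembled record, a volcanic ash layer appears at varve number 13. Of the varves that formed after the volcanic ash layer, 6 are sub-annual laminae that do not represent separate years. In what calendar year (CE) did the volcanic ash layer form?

1758 CE

Total varves = 36 + 169 = 205.
The volcanic ash layer sits at varve 13 from the core base, so 205 − 13 = 192 varves formed after it.
Excluding 6 false varves: 192 − 6 = 186.
The varve at the sediment surface is 1944 CE, so the volcanic ash layer dates to 1944 − 186 = 1758 CE.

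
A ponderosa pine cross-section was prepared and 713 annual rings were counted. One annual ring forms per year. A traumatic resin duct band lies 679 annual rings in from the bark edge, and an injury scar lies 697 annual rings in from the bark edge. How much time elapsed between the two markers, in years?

18 yr

Separation: 697 − 679 = 18 annual rings.
That is 18 years at one annual ring per year.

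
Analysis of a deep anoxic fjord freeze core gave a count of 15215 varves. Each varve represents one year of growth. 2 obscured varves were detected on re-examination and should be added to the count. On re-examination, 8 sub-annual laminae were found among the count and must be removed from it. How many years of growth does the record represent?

15209 yr

Adjusted count: 15215 − 8 + 2 = 15209 varves.
With a one-to-one varve periodicity this is 15209 years.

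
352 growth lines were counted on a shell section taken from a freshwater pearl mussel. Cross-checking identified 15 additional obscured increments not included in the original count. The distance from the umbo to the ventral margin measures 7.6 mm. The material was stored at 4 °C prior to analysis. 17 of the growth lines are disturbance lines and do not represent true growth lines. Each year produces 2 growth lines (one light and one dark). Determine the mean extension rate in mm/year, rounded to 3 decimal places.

0.043 mm/year

After corrections the count is 352 − 17 + 15 = 350 growth lines.
350 growth lines at 2 per year is 350 / 2 = 175 years.
7.6 mm over 175 years gives 7.6 / 175 ≈ 0.043 mm/year.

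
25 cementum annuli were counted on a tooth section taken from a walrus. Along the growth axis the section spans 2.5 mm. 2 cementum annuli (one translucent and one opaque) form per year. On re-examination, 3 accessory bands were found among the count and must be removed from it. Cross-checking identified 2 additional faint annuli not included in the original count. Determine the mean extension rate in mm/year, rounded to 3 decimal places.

0.208 mm/year

After corrections the count is 25 − 3 + 2 = 24 cementum annuli.
With 2 cementum annuli per year, 24 / 2 = 12 years.
2.5 mm over 12 years gives 2.5 / 12 ≈ 0.208 mm/year.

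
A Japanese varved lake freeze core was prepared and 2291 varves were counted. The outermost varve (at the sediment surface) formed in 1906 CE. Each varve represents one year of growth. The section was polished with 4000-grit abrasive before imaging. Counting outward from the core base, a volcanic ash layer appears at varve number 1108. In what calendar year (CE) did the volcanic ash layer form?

2291 − 1108 = 1183 varves lie beyond the volcanic ash layer toward the sediment surface.
1906 − 1183 = 723 CE.

723 CE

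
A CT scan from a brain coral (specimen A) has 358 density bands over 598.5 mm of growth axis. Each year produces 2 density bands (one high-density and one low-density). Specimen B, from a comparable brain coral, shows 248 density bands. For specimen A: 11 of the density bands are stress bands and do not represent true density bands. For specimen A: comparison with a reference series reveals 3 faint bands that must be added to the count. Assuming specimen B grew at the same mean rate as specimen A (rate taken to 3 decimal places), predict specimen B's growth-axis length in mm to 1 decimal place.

Specimen A: true density band count = 358 − 11 + 3 = 350.
Specimen A: with 2 density bands per year, 350 / 2 = 175 years.
A: Mean rate = 598.5 mm / 175 years ≈ 3.420 mm per year.
Specimen B: dividing by 2 density bands per year: 248 / 2 = 124 years. Length of B = 3.420 × 124 = 424.1 mm.

424.1 mm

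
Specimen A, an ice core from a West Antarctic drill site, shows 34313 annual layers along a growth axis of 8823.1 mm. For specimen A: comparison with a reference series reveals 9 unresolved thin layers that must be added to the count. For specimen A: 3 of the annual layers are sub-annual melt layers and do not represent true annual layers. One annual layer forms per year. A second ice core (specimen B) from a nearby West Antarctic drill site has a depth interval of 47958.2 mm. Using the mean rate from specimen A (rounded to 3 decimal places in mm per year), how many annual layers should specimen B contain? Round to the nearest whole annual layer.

Specimen A: true annual layer count = 34313 − 3 + 9 = 34319.
A: Extension rate ≈ 8823.1 / 34319 = 0.257 mm/yr.
B spans 47958.2 / 0.257 = 186607.78 years ≈ 186608 annual layers.

186608 annual layers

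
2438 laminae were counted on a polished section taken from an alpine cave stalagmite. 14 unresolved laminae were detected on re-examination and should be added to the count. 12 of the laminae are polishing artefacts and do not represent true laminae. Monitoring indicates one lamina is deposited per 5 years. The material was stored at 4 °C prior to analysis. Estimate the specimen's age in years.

12200 yr

Adjusted count: 2438 − 12 + 14 = 2440 laminae.
2440 laminae at 5 years each span 2440 × 5 = 12200 years.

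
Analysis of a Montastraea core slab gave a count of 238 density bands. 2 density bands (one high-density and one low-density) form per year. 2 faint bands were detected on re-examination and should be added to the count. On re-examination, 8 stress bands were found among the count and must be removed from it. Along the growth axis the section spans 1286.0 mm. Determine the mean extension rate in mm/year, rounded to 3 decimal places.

11.086 mm/year

Correcting the raw count gives 238 − 8 + 2 = 232 true density bands.
Dividing by 2 density bands per year: 232 / 2 = 116 years.
1286.0 mm over 116 years gives 1286.0 / 116 ≈ 11.086 mm/year.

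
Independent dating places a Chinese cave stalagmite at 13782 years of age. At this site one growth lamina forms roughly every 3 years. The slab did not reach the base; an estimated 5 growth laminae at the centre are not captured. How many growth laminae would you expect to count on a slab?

One growth lamina every 3 years means 13782 / 3 = 4594 growth laminae.
Less the 5 uncaptured growth laminae: 4594 − 5 = 4589.

4589 growth laminae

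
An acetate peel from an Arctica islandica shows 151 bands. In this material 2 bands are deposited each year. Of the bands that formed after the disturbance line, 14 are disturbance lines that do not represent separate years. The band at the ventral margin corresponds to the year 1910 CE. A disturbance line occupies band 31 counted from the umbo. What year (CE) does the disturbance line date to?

1857 CE

Between band 31 and the ventral margin there are 151 − 31 = 120 bands.
Removing the 14 false bands leaves 120 − 14 = 106 true bands beyond the disturbance line.
Dividing by 2 bands per year: 106 / 2 = 53 years.
The band at the ventral margin is 1910 CE, so the disturbance line dates to 1910 − 53 = 1857 CE.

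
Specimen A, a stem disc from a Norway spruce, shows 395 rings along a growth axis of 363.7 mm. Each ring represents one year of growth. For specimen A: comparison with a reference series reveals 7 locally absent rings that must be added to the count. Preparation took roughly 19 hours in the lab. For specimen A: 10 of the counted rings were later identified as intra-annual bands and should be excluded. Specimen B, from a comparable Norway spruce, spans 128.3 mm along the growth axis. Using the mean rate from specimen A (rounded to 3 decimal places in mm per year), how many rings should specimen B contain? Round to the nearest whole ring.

138 rings

Specimen A: after corrections the count is 395 − 10 + 7 = 392 rings.
A: Mean rate = 363.7 mm / 392 years ≈ 0.928 mm/yr.
For B, 128.3 / 0.928 = 138.25 years ≈ 138 rings.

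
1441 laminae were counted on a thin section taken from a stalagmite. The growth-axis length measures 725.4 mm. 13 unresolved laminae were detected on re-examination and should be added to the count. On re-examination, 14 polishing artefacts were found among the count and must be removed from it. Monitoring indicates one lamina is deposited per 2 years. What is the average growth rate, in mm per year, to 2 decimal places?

Correcting the raw count gives 1441 − 14 + 13 = 1440 true laminae.
Multiplying by 2 years per lamina: 1440 × 2 = 2880 years.
Mean rate = 725.4 mm / 2880 years ≈ 0.25 mm per year.

0.25 mm per year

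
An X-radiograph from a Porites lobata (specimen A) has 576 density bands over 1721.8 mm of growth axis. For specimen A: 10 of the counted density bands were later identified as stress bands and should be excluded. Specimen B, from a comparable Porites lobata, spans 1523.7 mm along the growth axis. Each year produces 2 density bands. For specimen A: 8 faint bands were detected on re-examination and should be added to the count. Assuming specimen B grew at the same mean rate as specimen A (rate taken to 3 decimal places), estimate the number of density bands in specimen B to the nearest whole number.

508 density bands

Specimen A: after corrections the count is 576 − 10 + 8 = 574 density bands.
Specimen A: 574 density bands at 2 per year is 574 / 2 = 287 years.
A: 1721.8 mm over 287 years gives 1721.8 / 287 ≈ 5.999 mm/year.
B spans 1523.7 / 5.999 = 253.99 years; at 2 density bands per year that is 253.99 × 2 ≈ 508 density bands.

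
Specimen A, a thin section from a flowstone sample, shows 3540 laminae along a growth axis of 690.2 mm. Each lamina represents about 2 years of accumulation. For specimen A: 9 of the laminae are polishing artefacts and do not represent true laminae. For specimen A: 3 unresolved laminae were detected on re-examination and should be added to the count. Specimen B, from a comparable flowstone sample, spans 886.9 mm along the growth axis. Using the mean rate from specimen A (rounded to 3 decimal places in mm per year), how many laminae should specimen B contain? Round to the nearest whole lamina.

4525 laminae

Specimen A: correcting the raw count gives 3540 − 9 + 3 = 3534 true laminae.
Specimen A: 3534 laminae at 2 years each span 3534 × 2 = 7068 years.
A: Extension rate ≈ 690.2 / 7068 = 0.098 mm/year.
For B, 886.9 / 0.098 = 9050.00 years; at 2 years per lamina that is 9050.00 / 2 ≈ 4525 laminae.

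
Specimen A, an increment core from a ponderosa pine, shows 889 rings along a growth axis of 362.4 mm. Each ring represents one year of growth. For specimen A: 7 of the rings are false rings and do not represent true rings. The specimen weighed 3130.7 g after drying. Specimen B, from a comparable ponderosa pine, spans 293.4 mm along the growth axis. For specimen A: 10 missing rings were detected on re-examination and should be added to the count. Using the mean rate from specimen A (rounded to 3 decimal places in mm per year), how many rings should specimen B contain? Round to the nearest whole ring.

Specimen A: adjusted count: 889 − 7 + 10 = 892 rings.
A: 362.4 mm over 892 years gives 362.4 / 892 ≈ 0.406 mm/yr.
B spans 293.4 / 0.406 = 722.66 years ≈ 723 rings.

723 rings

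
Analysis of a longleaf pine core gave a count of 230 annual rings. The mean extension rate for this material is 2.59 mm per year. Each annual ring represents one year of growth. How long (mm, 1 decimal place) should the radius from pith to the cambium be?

595.7 mm

230 years of growth are recorded.
Predicted length = 2.59 mm/year × 230 years = 595.7 mm.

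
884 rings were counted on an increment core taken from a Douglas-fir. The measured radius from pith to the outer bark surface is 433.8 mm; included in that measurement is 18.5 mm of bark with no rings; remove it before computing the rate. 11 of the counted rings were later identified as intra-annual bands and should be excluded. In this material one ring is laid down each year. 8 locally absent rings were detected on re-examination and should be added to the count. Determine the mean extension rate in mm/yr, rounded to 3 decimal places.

Correcting the raw count gives 884 − 11 + 8 = 881 true rings.
Net length = 433.8 − 18.5 = 415.3 mm.
Extension rate ≈ 415.3 / 881 = 0.471 mm/yr.

0.471 mm/yr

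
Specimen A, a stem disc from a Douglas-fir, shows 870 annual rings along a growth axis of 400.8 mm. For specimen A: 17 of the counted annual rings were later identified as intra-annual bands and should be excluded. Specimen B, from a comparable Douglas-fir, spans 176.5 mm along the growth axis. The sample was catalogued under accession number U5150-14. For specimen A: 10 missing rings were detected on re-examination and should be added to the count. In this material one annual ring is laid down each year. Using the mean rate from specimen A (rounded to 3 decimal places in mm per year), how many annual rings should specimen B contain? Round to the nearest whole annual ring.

380 annual rings

Specimen A: true annual ring count = 870 − 17 + 10 = 863.
A: Extension rate ≈ 400.8 / 863 = 0.464 mm/yr.
B spans 176.5 / 0.464 = 380.39 years ≈ 380 annual rings.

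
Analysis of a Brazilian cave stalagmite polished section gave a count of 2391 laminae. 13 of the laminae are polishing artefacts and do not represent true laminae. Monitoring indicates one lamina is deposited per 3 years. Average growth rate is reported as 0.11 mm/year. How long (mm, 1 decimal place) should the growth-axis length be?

784.7 mm

Correcting the raw count gives 2391 − 13 = 2378 true laminae.
Multiplying by 3 years per lamina: 2378 × 3 = 7134 years.
Predicted length = 0.11 mm/year × 7134 years = 784.7 mm.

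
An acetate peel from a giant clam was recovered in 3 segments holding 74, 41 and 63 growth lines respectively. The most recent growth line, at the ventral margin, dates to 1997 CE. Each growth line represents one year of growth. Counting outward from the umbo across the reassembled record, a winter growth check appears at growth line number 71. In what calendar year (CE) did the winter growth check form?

Total growth lines = 74 + 41 + 63 = 178.
The winter growth check sits at growth line 71 from the umbo, so 178 − 71 = 107 growth lines formed after it.
The growth line at the ventral margin is 1997 CE, so the winter growth check dates to 1997 − 107 = 1890 CE.

1890 CE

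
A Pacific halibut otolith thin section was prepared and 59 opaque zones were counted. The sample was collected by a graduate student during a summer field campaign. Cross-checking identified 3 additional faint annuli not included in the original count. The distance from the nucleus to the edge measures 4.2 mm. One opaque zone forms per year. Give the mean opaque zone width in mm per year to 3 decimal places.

0.068 mm per year

Correcting the raw count gives 59 + 3 = 62 true opaque zones.
Extension rate ≈ 4.2 / 62 = 0.068 mm per year.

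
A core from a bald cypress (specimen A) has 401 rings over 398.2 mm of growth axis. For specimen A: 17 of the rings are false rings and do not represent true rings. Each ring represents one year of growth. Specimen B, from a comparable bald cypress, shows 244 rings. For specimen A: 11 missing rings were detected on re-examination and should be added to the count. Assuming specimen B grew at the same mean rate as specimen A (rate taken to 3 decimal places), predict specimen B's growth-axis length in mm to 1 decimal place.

246.0 mm

Specimen A: adjusted count: 401 − 17 + 11 = 395 rings.
A: Extension rate ≈ 398.2 / 395 = 1.008 mm/year.
Length of B = 1.008 × 244 = 246.0 mm.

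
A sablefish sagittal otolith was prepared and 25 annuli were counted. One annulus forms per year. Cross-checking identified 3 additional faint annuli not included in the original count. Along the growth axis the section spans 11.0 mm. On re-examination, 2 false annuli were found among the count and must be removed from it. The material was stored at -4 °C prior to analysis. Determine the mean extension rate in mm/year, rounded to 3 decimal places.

0.423 mm/year

True annulus count = 25 − 2 + 3 = 26.
11.0 mm over 26 years gives 11.0 / 26 ≈ 0.423 mm/year.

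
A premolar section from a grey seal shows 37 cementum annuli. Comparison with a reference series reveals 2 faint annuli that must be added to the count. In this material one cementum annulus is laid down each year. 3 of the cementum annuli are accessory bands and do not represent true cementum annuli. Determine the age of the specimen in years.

36 yr

Adjusted count: 37 − 3 + 2 = 36 cementum annuli.
With a one-to-one cementum annulus periodicity this is 36 years.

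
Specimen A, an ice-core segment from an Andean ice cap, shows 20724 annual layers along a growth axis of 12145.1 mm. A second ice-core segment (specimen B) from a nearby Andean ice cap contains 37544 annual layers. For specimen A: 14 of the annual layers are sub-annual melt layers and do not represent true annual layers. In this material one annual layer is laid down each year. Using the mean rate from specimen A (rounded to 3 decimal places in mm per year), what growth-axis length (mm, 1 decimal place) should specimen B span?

Specimen A: adjusted count: 20724 − 14 = 20710 annual layers.
A: Mean rate = 12145.1 mm / 20710 years ≈ 0.586 mm/year.
Length of B = 0.586 × 37544 = 22000.8 mm.

22000.8 mm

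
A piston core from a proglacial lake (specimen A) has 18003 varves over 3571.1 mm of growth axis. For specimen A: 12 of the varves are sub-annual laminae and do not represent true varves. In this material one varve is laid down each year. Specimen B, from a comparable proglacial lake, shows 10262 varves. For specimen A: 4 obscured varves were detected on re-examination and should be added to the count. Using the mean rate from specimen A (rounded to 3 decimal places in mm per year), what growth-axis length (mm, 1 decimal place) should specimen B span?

Specimen A: after corrections the count is 18003 − 12 + 4 = 17995 varves.
A: Extension rate ≈ 3571.1 / 17995 = 0.198 mm/year.
For B, 0.198 mm/year × 10262 years = 2031.9 mm.

2031.9 mm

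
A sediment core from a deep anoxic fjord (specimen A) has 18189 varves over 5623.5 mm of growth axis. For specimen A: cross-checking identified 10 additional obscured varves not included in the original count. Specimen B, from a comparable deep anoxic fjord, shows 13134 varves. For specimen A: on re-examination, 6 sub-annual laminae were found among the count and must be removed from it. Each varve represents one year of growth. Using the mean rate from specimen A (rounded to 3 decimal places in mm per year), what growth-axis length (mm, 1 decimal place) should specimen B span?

Specimen A: adjusted count: 18189 − 6 + 10 = 18193 varves.
A: Mean rate = 5623.5 mm / 18193 years ≈ 0.309 mm/yr.
For B, 0.309 mm/year × 13134 years = 4058.4 mm.

4058.4 mm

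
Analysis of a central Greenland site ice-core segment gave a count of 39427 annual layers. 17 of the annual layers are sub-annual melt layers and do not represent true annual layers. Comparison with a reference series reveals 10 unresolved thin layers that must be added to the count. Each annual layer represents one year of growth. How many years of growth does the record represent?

True annual layer count = 39427 − 17 + 10 = 39420.
One annual layer per year makes the duration 39420 years.

39420 years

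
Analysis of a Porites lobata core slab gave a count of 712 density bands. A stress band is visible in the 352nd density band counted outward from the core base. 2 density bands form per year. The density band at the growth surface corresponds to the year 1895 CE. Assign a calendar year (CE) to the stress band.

The stress band sits at density band 352 from the core base, so 712 − 352 = 360 density bands formed after it.
With 2 density bands per year, 360 / 2 = 180 years.
Counting back 180 years from 1895 CE places the stress band in 1895 − 180 = 1715 CE.

1715 CE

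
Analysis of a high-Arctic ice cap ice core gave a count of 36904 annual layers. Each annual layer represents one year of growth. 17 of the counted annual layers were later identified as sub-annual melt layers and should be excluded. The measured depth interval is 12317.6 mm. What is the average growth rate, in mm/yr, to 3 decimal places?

After corrections the count is 36904 − 17 = 36887 annual layers.
Mean rate = 12317.6 mm / 36887 years ≈ 0.334 mm/yr.

0.334 mm/yr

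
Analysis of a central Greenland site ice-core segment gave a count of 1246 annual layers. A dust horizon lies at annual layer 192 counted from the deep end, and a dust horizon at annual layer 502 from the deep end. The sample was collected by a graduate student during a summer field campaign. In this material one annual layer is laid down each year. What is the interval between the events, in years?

310 years

502 − 192 = 310 annual layers lie between the two events.
At one annual layer per year, 310 years elapsed between them.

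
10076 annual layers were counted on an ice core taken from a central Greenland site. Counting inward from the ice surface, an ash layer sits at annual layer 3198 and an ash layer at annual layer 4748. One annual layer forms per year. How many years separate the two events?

1550 years

4748 − 3198 = 1550 annual layers lie between the two events.
That is 1550 years at one annual layer per year.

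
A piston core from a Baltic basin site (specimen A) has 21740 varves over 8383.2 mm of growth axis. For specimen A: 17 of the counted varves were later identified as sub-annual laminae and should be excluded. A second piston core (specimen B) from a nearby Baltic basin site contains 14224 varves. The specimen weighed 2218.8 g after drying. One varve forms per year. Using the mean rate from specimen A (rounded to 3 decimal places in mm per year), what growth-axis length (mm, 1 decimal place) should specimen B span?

5490.5 mm

Specimen A: after corrections the count is 21740 − 17 = 21723 varves.
A: Extension rate ≈ 8383.2 / 21723 = 0.386 mm per year.
B's length ≈ 0.386 × 14224 = 5490.5 mm.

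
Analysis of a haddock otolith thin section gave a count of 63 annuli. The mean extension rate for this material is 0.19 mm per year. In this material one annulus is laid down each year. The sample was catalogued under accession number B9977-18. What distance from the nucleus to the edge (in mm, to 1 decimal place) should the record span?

12.0 mm

The record spans 63 years at 0.19 mm per year.
Predicted length = 0.19 mm/year × 63 years = 12.0 mm.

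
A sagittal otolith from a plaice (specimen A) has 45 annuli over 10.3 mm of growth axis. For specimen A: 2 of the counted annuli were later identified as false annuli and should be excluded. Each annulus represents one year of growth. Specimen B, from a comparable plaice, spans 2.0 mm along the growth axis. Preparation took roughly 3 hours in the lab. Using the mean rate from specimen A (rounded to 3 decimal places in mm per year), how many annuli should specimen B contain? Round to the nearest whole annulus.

8 annuli

Specimen A: adjusted count: 45 − 2 = 43 annuli.
A: 10.3 mm over 43 years gives 10.3 / 43 ≈ 0.240 mm/yr.
B spans 2.0 / 0.240 = 8.33 years ≈ 8 annuli.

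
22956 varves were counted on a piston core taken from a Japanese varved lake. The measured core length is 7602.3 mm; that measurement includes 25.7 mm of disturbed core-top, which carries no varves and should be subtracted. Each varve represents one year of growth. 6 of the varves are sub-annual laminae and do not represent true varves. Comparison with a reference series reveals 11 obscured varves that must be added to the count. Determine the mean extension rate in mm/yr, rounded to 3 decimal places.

Adjusted count: 22956 − 6 + 11 = 22961 varves.
Net length = 7602.3 − 25.7 = 7576.6 mm.
Mean rate = 7576.6 mm / 22961 years ≈ 0.330 mm/yr.

0.330 mm/yr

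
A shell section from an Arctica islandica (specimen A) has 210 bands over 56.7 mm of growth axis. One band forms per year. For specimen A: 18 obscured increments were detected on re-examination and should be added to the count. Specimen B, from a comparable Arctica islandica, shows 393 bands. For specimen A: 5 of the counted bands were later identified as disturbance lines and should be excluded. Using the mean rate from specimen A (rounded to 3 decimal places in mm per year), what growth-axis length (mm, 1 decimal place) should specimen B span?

Specimen A: true band count = 210 − 5 + 18 = 223.
A: 56.7 mm over 223 years gives 56.7 / 223 ≈ 0.254 mm per year.
B's length ≈ 0.254 × 393 = 99.8 mm.

99.8 mm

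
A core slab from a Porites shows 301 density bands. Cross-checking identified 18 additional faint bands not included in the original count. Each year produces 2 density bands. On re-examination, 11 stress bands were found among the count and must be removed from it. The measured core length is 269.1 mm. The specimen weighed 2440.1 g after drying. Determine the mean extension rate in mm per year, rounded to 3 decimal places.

1.747 mm per year

Correcting the raw count gives 301 − 11 + 18 = 308 true density bands.
308 density bands at 2 per year is 308 / 2 = 154 years.
269.1 mm over 154 years gives 269.1 / 154 ≈ 1.747 mm per year.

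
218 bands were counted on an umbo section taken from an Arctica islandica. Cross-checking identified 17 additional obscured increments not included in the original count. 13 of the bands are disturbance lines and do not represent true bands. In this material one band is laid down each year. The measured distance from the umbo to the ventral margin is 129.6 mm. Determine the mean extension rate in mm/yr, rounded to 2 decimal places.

0.58 mm/yr

Adjusted count: 218 − 13 + 17 = 222 bands.
129.6 mm over 222 years gives 129.6 / 222 ≈ 0.58 mm/yr.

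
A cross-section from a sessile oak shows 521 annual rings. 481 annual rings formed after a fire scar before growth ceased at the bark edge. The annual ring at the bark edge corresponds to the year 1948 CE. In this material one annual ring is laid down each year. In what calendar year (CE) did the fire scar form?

1467 CE

481 annual rings post-date the fire scar.
Counting back 481 years from 1948 CE places the fire scar in 1948 − 481 = 1467 CE.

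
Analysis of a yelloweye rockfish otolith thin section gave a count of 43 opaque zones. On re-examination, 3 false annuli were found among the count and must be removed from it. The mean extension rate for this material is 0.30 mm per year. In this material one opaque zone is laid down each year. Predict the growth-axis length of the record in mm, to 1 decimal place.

Correcting the raw count gives 43 − 3 = 40 true opaque zones.
40 years at 0.30 mm/year gives 0.30 × 40 = 12.0 mm.

12.0 mm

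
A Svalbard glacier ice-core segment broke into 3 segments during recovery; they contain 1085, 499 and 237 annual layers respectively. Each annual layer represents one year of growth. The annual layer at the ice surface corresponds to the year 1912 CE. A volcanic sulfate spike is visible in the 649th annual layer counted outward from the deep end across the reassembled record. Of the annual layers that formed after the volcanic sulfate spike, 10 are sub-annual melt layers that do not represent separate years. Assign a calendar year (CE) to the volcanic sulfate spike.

Total annual layers = 1085 + 499 + 237 = 1821.
1821 − 649 = 1172 annual layers lie beyond the volcanic sulfate spike toward the ice surface.
1172 − 10 false = 1162 true annual layers after the volcanic sulfate spike.
The annual layer at the ice surface is 1912 CE, so the volcanic sulfate spike dates to 1912 − 1162 = 750 CE.

750 CE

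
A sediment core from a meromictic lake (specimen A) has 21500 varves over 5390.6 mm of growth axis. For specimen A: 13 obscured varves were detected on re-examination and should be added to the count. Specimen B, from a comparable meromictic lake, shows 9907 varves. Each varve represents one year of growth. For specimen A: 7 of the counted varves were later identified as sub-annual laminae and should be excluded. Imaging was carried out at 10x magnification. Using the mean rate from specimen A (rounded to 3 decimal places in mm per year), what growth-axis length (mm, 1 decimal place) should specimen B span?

Specimen A: after corrections the count is 21500 − 7 + 13 = 21506 varves.
A: 5390.6 mm over 21506 years gives 5390.6 / 21506 ≈ 0.251 mm per year.
Length of B = 0.251 × 9907 = 2486.7 mm.

2486.7 mm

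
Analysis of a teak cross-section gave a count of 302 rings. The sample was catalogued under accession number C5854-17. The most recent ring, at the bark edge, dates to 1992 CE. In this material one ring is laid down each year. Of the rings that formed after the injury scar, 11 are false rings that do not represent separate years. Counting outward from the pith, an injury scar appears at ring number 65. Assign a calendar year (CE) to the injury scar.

302 − 65 = 237 rings lie beyond the injury scar toward the bark edge.
Removing the 11 false rings leaves 237 − 11 = 226 true rings beyond the injury scar.
Counting back 226 years from 1992 CE places the injury scar in 1992 − 226 = 1766 CE.

1766 CE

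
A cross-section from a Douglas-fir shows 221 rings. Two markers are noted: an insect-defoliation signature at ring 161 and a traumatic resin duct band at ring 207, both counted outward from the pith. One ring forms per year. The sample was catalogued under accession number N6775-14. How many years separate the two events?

46 years

Separation: 207 − 161 = 46 rings.
One ring per year makes the interval 46 years.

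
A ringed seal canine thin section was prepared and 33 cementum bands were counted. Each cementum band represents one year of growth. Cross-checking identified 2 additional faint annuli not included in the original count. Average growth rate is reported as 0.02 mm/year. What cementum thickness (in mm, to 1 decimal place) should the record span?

0.7 mm

Adjusted count: 33 + 2 = 35 cementum bands.
Length ≈ 0.02 × 35 = 0.7 mm.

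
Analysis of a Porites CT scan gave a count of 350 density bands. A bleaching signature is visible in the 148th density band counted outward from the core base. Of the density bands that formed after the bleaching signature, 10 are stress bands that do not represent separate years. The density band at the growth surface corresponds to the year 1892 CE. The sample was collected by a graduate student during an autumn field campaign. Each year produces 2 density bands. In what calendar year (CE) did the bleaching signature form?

Between density band 148 and the growth surface there are 350 − 148 = 202 density bands.
Removing the 10 false density bands leaves 202 − 10 = 192 true density bands beyond the bleaching signature.
Dividing by 2 density bands per year: 192 / 2 = 96 years.
Counting back 96 years from 1892 CE places the bleaching signature in 1892 − 96 = 1796 CE.

1796 CE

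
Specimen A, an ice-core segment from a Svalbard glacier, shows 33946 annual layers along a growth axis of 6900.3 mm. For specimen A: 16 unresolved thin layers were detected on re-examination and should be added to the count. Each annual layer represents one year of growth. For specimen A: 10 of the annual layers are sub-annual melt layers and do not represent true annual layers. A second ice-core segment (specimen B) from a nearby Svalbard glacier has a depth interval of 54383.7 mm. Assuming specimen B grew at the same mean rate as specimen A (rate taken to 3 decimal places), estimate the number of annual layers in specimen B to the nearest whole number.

267900 annual layers

Specimen A: adjusted count: 33946 − 10 + 16 = 33952 annual layers.
A: 6900.3 mm over 33952 years gives 6900.3 / 33952 ≈ 0.203 mm/year.
B spans 54383.7 / 0.203 = 267900.00 years ≈ 267900 annual layers.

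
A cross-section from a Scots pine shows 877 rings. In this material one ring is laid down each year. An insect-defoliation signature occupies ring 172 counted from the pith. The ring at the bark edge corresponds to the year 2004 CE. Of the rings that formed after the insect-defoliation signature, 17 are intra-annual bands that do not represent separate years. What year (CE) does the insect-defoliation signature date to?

Between ring 172 and the bark edge there are 877 − 172 = 705 rings.
Removing the 17 false rings leaves 705 − 17 = 688 true rings beyond the insect-defoliation signature.
Counting back 688 years from 2004 CE places the insect-defoliation signature in 2004 − 688 = 1316 CE.

1316 CE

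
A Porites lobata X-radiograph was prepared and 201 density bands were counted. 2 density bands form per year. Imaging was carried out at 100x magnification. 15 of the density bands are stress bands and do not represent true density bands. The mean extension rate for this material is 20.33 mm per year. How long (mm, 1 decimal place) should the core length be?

1890.7 mm

Correcting the raw count gives 201 − 15 = 186 true density bands.
With 2 density bands per year, 186 / 2 = 93 years.
93 years at 20.33 mm/year gives 20.33 × 93 = 1890.7 mm.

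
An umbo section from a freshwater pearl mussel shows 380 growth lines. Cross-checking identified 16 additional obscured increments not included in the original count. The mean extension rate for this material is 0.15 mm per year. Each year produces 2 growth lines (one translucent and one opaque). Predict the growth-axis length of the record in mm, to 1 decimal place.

Correcting the raw count gives 380 + 16 = 396 true growth lines.
With 2 growth lines per year, 396 / 2 = 198 years.
Predicted length = 0.15 mm/year × 198 years = 29.7 mm.

29.7 mm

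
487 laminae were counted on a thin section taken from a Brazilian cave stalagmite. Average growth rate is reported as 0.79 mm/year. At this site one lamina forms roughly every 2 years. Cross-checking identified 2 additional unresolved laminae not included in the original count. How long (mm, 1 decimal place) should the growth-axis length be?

772.6 mm

True lamina count = 487 + 2 = 489.
Multiplying by 2 years per lamina: 489 × 2 = 978 years.
Length ≈ 0.79 × 978 = 772.6 mm.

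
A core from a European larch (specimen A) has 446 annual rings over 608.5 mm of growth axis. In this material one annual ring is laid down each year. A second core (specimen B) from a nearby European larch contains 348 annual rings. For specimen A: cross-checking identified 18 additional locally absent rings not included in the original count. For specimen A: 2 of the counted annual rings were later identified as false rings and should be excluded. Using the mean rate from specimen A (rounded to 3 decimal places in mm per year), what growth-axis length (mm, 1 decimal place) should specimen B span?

458.3 mm

Specimen A: correcting the raw count gives 446 − 2 + 18 = 462 true annual rings.
A: Mean rate = 608.5 mm / 462 years ≈ 1.317 mm/year.
B's length ≈ 1.317 × 348 = 458.3 mm.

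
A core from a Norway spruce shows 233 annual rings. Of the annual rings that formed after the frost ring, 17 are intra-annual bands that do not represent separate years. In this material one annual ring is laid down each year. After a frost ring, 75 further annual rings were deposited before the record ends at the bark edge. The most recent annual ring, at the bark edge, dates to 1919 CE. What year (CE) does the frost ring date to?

1861 CE

There are 75 annual rings younger than the frost ring.
Excluding 17 false annual rings: 75 − 17 = 58.
Counting back 58 years from 1919 CE places the frost ring in 1919 − 58 = 1861 CE.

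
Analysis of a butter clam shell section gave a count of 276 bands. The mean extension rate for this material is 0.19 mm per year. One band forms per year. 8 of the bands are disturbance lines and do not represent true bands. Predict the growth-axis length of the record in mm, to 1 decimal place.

True band count = 276 − 8 = 268.
Length ≈ 0.19 × 268 = 50.9 mm.

50.9 mm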